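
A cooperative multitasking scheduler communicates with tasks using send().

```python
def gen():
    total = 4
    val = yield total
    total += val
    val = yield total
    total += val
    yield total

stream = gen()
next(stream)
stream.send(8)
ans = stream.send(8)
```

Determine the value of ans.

Step 1: next() -> yield total=4.
Step 2: send(8) -> val=8, total = 4+8 = 12, yield 12.
Step 3: send(8) -> val=8, total = 12+8 = 20, yield 20.
Therefore ans = 20.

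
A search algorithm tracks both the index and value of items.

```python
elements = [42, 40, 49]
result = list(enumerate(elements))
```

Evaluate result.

Step 1: enumerate pairs each element with its index:
  (0, 42)
  (1, 40)
  (2, 49)
Therefore result = [(0, 42), (1, 40), (2, 49)].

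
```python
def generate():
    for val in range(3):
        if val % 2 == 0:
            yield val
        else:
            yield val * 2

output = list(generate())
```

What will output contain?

Step 1: For each val in range(3), yield val if even, else val*2:
  val=0 (even): yield 0
  val=1 (odd): yield 1*2 = 2
  val=2 (even): yield 2
Therefore output = [0, 2, 2].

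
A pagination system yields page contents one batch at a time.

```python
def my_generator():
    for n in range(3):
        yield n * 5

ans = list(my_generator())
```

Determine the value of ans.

Step 1: For each n in range(3), yield n * 5:
  n=0: yield 0 * 5 = 0
  n=1: yield 1 * 5 = 5
  n=2: yield 2 * 5 = 10
Therefore ans = [0, 5, 10].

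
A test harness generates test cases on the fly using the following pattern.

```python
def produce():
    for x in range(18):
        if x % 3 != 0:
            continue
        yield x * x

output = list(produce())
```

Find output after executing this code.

Step 1: Only yield x**2 when x is divisible by 3:
  x=0: 0 % 3 == 0, yield 0**2 = 0
  x=3: 3 % 3 == 0, yield 3**2 = 9
  x=6: 6 % 3 == 0, yield 6**2 = 36
  x=9: 9 % 3 == 0, yield 9**2 = 81
  x=12: 12 % 3 == 0, yield 12**2 = 144
  x=15: 15 % 3 == 0, yield 15**2 = 225
Therefore output = [0, 9, 36, 81, 144, 225].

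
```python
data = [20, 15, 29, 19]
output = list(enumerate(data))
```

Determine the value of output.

Step 1: enumerate pairs each element with its index:
  (0, 20)
  (1, 15)
  (2, 29)
  (3, 19)
Therefore output = [(0, 20), (1, 15), (2, 29), (3, 19)].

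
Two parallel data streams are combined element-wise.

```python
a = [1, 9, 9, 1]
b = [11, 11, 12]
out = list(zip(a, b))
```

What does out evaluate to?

Step 1: zip stops at shortest (len(a)=4, len(b)=3):
  Index 0: (1, 11)
  Index 1: (9, 11)
  Index 2: (9, 12)
Step 2: Last element of a (1) has no pair, dropped.
Therefore out = [(1, 11), (9, 11), (9, 12)].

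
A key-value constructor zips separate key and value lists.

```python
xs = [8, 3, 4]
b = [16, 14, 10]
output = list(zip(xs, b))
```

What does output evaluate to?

Step 1: zip pairs elements at same index:
  Index 0: (8, 16)
  Index 1: (3, 14)
  Index 2: (4, 10)
Therefore output = [(8, 16), (3, 14), (4, 10)].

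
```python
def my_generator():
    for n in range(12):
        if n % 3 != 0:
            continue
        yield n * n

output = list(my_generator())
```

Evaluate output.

Step 1: Only yield n**2 when n is divisible by 3:
  n=0: 0 % 3 == 0, yield 0**2 = 0
  n=3: 3 % 3 == 0, yield 3**2 = 9
  n=6: 6 % 3 == 0, yield 6**2 = 36
  n=9: 9 % 3 == 0, yield 9**2 = 81
Therefore output = [0, 9, 36, 81].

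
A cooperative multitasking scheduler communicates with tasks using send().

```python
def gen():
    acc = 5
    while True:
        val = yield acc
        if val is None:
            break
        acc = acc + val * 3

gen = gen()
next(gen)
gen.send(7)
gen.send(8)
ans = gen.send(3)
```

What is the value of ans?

Step 1: next() -> yield acc=5.
Step 2: send(7) -> val=7, acc = 5 + 7*3 = 26, yield 26.
Step 3: send(8) -> val=8, acc = 26 + 8*3 = 50, yield 50.
Step 4: send(3) -> val=3, acc = 50 + 3*3 = 59, yield 59.
Therefore ans = 59.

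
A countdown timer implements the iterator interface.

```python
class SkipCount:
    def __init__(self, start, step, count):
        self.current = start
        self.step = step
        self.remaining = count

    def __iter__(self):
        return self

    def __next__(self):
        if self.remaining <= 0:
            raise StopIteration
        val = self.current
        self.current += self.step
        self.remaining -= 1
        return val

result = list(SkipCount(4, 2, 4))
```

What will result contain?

Step 1: SkipCount starts at 4, increments by 2, for 4 steps:
  Yield 4, then current += 2
  Yield 6, then current += 2
  Yield 8, then current += 2
  Yield 10, then current += 2
Therefore result = [4, 6, 8, 10].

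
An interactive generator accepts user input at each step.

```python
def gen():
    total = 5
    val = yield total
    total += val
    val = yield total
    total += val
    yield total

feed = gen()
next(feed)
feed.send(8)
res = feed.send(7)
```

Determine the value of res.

Step 1: next() -> yield total=5.
Step 2: send(8) -> val=8, total = 5+8 = 13, yield 13.
Step 3: send(7) -> val=7, total = 13+7 = 20, yield 20.
Therefore res = 20.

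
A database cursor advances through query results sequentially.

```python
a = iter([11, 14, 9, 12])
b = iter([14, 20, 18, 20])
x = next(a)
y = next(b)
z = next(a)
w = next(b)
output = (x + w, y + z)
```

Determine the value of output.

Step 1: a iterates [11, 14, 9, 12], b iterates [14, 20, 18, 20].
Step 2: x = next(a) = 11, y = next(b) = 14.
Step 3: z = next(a) = 14, w = next(b) = 20.
Step 4: output = (11 + 20, 14 + 14) = (31, 28).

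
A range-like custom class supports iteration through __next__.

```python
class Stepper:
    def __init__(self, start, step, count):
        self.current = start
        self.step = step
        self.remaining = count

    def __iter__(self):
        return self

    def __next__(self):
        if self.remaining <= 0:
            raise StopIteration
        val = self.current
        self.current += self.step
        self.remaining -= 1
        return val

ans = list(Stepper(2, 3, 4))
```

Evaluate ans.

Step 1: Stepper starts at 2, increments by 3, for 4 steps:
  Yield 2, then current += 3
  Yield 5, then current += 3
  Yield 8, then current += 3
  Yield 11, then current += 3
Therefore ans = [2, 5, 8, 11].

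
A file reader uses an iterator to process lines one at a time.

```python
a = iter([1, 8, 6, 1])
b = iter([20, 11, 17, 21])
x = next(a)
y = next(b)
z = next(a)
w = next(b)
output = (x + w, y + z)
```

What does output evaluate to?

Step 1: a iterates [1, 8, 6, 1], b iterates [20, 11, 17, 21].
Step 2: x = next(a) = 1, y = next(b) = 20.
Step 3: z = next(a) = 8, w = next(b) = 11.
Step 4: output = (1 + 11, 20 + 8) = (12, 28).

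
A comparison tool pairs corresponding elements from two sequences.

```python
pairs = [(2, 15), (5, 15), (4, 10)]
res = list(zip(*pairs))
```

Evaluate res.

Step 1: zip(*pairs) transposes: unzips [(2, 15), (5, 15), (4, 10)] into separate sequences.
Step 2: First elements: (2, 5, 4), second elements: (15, 15, 10).
Therefore res = [(2, 5, 4), (15, 15, 10)].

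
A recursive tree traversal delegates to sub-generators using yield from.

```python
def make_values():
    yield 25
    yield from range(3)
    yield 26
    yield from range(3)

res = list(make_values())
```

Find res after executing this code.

Step 1: Trace yields in order:
  yield 25
  yield 0
  yield 1
  yield 2
  yield 26
  yield 0
  yield 1
  yield 2
Therefore res = [25, 0, 1, 2, 26, 0, 1, 2].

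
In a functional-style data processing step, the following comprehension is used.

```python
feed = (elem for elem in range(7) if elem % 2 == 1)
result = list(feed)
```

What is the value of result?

Step 1: Filter range(7) keeping only odd values:
  elem=0: even, excluded
  elem=1: odd, included
  elem=2: even, excluded
  elem=3: odd, included
  elem=4: even, excluded
  elem=5: odd, included
  elem=6: even, excluded
Therefore result = [1, 3, 5].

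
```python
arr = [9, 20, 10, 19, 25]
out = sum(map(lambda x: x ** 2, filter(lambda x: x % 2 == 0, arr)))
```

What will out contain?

Step 1: Filter even numbers from [9, 20, 10, 19, 25]: [20, 10]
Step 2: Square each: [400, 100]
Step 3: Sum = 500.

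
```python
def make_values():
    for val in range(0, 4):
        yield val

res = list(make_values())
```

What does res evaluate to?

Step 1: The generator yields each value from range(0, 4).
Step 2: list() consumes all yields: [0, 1, 2, 3].
Therefore res = [0, 1, 2, 3].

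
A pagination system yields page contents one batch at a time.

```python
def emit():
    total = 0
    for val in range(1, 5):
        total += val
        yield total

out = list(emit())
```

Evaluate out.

Step 1: Generator accumulates running sum:
  val=1: total = 1, yield 1
  val=2: total = 3, yield 3
  val=3: total = 6, yield 6
  val=4: total = 10, yield 10
Therefore out = [1, 3, 6, 10].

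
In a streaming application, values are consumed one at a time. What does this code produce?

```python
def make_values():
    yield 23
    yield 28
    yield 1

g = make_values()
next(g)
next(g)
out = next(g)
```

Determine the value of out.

Step 1: make_values() creates a generator.
Step 2: next(g) yields 23 (consumed and discarded).
Step 3: next(g) yields 28 (consumed and discarded).
Step 4: next(g) yields 1, assigned to out.
Therefore out = 1.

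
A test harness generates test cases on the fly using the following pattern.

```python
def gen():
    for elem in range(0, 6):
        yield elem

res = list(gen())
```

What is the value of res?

Step 1: The generator yields each value from range(0, 6).
Step 2: list() consumes all yields: [0, 1, 2, 3, 4, 5].
Therefore res = [0, 1, 2, 3, 4, 5].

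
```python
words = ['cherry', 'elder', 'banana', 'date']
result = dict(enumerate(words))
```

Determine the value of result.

Step 1: enumerate pairs indices with words:
  0 -> 'cherry'
  1 -> 'elder'
  2 -> 'banana'
  3 -> 'date'
Therefore result = {0: 'cherry', 1: 'elder', 2: 'banana', 3: 'date'}.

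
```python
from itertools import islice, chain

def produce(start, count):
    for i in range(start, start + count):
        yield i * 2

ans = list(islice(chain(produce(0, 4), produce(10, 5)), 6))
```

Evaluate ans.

Step 1: produce(0, 4) yields [0, 2, 4, 6].
Step 2: produce(10, 5) yields [20, 22, 24, 26, 28].
Step 3: chain concatenates: [0, 2, 4, 6, 20, 22, 24, 26, 28].
Step 4: islice takes first 6: [0, 2, 4, 6, 20, 22].
Therefore ans = [0, 2, 4, 6, 20, 22].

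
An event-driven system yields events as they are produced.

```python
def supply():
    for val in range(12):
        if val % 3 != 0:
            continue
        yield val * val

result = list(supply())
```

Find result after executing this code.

Step 1: Only yield val**2 when val is divisible by 3:
  val=0: 0 % 3 == 0, yield 0**2 = 0
  val=3: 3 % 3 == 0, yield 3**2 = 9
  val=6: 6 % 3 == 0, yield 6**2 = 36
  val=9: 9 % 3 == 0, yield 9**2 = 81
Therefore result = [0, 9, 36, 81].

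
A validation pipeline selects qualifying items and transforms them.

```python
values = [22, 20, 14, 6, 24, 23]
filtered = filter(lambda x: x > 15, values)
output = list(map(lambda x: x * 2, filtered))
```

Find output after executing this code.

Step 1: Filter values for elements > 15:
  22: kept
  20: kept
  14: removed
  6: removed
  24: kept
  23: kept
Step 2: Map x * 2 on filtered [22, 20, 24, 23]:
  22 -> 44
  20 -> 40
  24 -> 48
  23 -> 46
Therefore output = [44, 40, 48, 46].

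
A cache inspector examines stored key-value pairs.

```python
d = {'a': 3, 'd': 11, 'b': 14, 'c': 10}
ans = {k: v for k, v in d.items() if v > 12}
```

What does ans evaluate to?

Step 1: Filter items where value > 12:
  'a': 3 <= 12: removed
  'd': 11 <= 12: removed
  'b': 14 > 12: kept
  'c': 10 <= 12: removed
Therefore ans = {'b': 14}.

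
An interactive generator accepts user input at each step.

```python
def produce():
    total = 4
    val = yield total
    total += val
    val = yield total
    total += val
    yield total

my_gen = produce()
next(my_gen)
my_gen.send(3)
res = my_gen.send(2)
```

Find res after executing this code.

Step 1: next() -> yield total=4.
Step 2: send(3) -> val=3, total = 4+3 = 7, yield 7.
Step 3: send(2) -> val=2, total = 7+2 = 9, yield 9.
Therefore res = 9.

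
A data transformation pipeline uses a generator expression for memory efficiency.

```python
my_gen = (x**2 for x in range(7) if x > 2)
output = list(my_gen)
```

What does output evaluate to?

Step 1: For range(7), keep x > 2, then square:
  x=0: 0 <= 2, excluded
  x=1: 1 <= 2, excluded
  x=2: 2 <= 2, excluded
  x=3: 3 > 2, yield 3**2 = 9
  x=4: 4 > 2, yield 4**2 = 16
  x=5: 5 > 2, yield 5**2 = 25
  x=6: 6 > 2, yield 6**2 = 36
Therefore output = [9, 16, 25, 36].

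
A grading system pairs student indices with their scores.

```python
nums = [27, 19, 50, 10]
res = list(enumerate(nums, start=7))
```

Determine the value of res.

Step 1: enumerate with start=7:
  (7, 27)
  (8, 19)
  (9, 50)
  (10, 10)
Therefore res = [(7, 27), (8, 19), (9, 50), (10, 10)].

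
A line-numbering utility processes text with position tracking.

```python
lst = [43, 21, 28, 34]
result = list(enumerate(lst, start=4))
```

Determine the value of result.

Step 1: enumerate with start=4:
  (4, 43)
  (5, 21)
  (6, 28)
  (7, 34)
Therefore result = [(4, 43), (5, 21), (6, 28), (7, 34)].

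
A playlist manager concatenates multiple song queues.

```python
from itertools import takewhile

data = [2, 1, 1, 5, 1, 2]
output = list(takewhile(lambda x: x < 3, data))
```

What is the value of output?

Step 1: takewhile stops at first element >= 3:
  2 < 3: take
  1 < 3: take
  1 < 3: take
  5 >= 3: stop
Therefore output = [2, 1, 1].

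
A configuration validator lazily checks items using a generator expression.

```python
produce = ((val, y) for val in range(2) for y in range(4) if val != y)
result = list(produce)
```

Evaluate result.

Step 1: Nested generator over range(2) x range(4) where val != y:
  (0, 0): excluded (val == y)
  (0, 1): included
  (0, 2): included
  (0, 3): included
  (1, 0): included
  (1, 1): excluded (val == y)
  (1, 2): included
  (1, 3): included
Therefore result = [(0, 1), (0, 2), (0, 3), (1, 0), (1, 2), (1, 3)].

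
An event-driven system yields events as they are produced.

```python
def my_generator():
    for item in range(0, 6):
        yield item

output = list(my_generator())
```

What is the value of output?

Step 1: The generator yields each value from range(0, 6).
Step 2: list() consumes all yields: [0, 1, 2, 3, 4, 5].
Therefore output = [0, 1, 2, 3, 4, 5].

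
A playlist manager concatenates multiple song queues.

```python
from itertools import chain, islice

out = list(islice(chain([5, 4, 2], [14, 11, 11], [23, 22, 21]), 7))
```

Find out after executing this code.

Step 1: chain([5, 4, 2], [14, 11, 11], [23, 22, 21]) = [5, 4, 2, 14, 11, 11, 23, 22, 21].
Step 2: islice takes first 7 elements: [5, 4, 2, 14, 11, 11, 23].
Therefore out = [5, 4, 2, 14, 11, 11, 23].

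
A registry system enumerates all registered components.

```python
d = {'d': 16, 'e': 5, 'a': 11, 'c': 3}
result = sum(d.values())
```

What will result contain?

Step 1: d.values() = [16, 5, 11, 3].
Step 2: sum = 35.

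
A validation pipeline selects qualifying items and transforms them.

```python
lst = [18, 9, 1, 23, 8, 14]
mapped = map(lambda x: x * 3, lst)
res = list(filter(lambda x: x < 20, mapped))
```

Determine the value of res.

Step 1: Map x * 3:
  18 -> 54
  9 -> 27
  1 -> 3
  23 -> 69
  8 -> 24
  14 -> 42
Step 2: Filter for < 20:
  54: removed
  27: removed
  3: kept
  69: removed
  24: removed
  42: removed
Therefore res = [3].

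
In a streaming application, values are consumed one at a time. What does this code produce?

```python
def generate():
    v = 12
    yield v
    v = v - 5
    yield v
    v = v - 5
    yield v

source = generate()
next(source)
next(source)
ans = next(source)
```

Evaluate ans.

Step 1: Trace through generator execution:
  Yield 1: v starts at 12, yield 12
  Yield 2: v = 12 - 5 = 7, yield 7
  Yield 3: v = 7 - 5 = 2, yield 2
Step 2: First next() gets 12, second next() gets the second value, third next() yields 2.
Therefore ans = 2.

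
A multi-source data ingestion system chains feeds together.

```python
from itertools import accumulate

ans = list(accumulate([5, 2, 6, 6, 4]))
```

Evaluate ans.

Step 1: accumulate computes running sums:
  + 5 = 5
  + 2 = 7
  + 6 = 13
  + 6 = 19
  + 4 = 23
Therefore ans = [5, 7, 13, 19, 23].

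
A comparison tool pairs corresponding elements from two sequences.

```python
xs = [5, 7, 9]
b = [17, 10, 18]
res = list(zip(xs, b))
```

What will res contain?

Step 1: zip pairs elements at same index:
  Index 0: (5, 17)
  Index 1: (7, 10)
  Index 2: (9, 18)
Therefore res = [(5, 17), (7, 10), (9, 18)].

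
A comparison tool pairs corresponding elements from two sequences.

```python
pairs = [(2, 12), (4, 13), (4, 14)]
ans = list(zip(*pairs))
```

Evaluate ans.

Step 1: zip(*pairs) transposes: unzips [(2, 12), (4, 13), (4, 14)] into separate sequences.
Step 2: First elements: (2, 4, 4), second elements: (12, 13, 14).
Therefore ans = [(2, 4, 4), (12, 13, 14)].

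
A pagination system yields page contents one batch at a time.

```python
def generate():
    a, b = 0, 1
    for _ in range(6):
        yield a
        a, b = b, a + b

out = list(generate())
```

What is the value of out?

Step 1: Fibonacci-like sequence starting with a=0, b=1:
  Iteration 1: yield a=0, then a,b = 1,1
  Iteration 2: yield a=1, then a,b = 1,2
  Iteration 3: yield a=1, then a,b = 2,3
  Iteration 4: yield a=2, then a,b = 3,5
  Iteration 5: yield a=3, then a,b = 5,8
  Iteration 6: yield a=5, then a,b = 8,13
Therefore out = [0, 1, 1, 2, 3, 5].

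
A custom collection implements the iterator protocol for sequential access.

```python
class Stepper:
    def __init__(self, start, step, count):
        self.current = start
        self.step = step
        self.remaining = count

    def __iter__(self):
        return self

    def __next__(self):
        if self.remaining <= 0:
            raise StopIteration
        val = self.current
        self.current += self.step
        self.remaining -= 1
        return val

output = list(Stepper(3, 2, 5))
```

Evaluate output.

Step 1: Stepper starts at 3, increments by 2, for 5 steps:
  Yield 3, then current += 2
  Yield 5, then current += 2
  Yield 7, then current += 2
  Yield 9, then current += 2
  Yield 11, then current += 2
Therefore output = [3, 5, 7, 9, 11].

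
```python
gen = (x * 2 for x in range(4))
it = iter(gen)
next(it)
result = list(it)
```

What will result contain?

Step 1: Generator produces [0, 2, 4, 6].
Step 2: next(it) consumes first element (0).
Step 3: list(it) collects remaining: [2, 4, 6].
Therefore result = [2, 4, 6].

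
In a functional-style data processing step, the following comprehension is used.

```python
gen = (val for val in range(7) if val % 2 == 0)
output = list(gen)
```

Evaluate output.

Step 1: Filter range(7) keeping only even values:
  val=0: even, included
  val=1: odd, excluded
  val=2: even, included
  val=3: odd, excluded
  val=4: even, included
  val=5: odd, excluded
  val=6: even, included
Therefore output = [0, 2, 4, 6].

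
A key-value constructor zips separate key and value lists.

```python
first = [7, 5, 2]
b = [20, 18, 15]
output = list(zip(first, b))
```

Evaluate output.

Step 1: zip pairs elements at same index:
  Index 0: (7, 20)
  Index 1: (5, 18)
  Index 2: (2, 15)
Therefore output = [(7, 20), (5, 18), (2, 15)].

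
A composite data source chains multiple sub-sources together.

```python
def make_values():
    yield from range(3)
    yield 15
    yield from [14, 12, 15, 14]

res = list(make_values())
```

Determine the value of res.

Step 1: Trace yields in order:
  yield 0
  yield 1
  yield 2
  yield 15
  yield 14
  yield 12
  yield 15
  yield 14
Therefore res = [0, 1, 2, 15, 14, 12, 15, 14].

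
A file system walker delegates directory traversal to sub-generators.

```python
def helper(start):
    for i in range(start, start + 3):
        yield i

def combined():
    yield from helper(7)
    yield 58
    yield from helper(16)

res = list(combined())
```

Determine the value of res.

Step 1: combined() delegates to helper(7):
  yield 7
  yield 8
  yield 9
Step 2: yield 58
Step 3: Delegates to helper(16):
  yield 16
  yield 17
  yield 18
Therefore res = [7, 8, 9, 58, 16, 17, 18].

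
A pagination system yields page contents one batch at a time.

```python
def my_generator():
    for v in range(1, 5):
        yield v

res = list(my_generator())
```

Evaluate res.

Step 1: The generator yields each value from range(1, 5).
Step 2: list() consumes all yields: [1, 2, 3, 4].
Therefore res = [1, 2, 3, 4].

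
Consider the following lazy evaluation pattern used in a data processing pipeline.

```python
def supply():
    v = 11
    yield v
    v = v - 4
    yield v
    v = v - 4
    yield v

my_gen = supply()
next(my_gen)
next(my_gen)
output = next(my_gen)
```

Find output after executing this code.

Step 1: Trace through generator execution:
  Yield 1: v starts at 11, yield 11
  Yield 2: v = 11 - 4 = 7, yield 7
  Yield 3: v = 7 - 4 = 3, yield 3
Step 2: First next() gets 11, second next() gets the second value, third next() yields 3.
Therefore output = 3.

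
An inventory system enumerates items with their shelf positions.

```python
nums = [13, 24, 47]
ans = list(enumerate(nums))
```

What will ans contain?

Step 1: enumerate pairs each element with its index:
  (0, 13)
  (1, 24)
  (2, 47)
Therefore ans = [(0, 13), (1, 24), (2, 47)].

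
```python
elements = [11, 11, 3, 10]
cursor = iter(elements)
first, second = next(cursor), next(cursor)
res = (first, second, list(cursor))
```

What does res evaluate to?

Step 1: Create iterator over [11, 11, 3, 10].
Step 2: first = 11, second = 11.
Step 3: Remaining elements: [3, 10].
Therefore res = (11, 11, [3, 10]).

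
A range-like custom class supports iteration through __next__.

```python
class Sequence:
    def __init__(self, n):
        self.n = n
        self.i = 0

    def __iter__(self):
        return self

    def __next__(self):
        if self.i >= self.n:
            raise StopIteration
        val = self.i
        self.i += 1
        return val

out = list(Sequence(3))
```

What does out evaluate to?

Step 1: Sequence(3) creates an iterator counting 0 to 2.
Step 2: list() consumes all values: [0, 1, 2].
Therefore out = [0, 1, 2].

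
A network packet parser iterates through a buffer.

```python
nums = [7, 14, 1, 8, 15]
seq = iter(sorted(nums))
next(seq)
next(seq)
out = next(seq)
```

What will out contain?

Step 1: sorted([7, 14, 1, 8, 15]) = [1, 7, 8, 14, 15].
Step 2: Create iterator and skip 2 elements.
Step 3: next() returns 8.
Therefore out = 8.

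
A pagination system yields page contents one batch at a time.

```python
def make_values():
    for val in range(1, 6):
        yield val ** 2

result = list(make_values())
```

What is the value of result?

Step 1: For each val in range(1, 6), yield val**2:
  val=1: yield 1**2 = 1
  val=2: yield 2**2 = 4
  val=3: yield 3**2 = 9
  val=4: yield 4**2 = 16
  val=5: yield 5**2 = 25
Therefore result = [1, 4, 9, 16, 25].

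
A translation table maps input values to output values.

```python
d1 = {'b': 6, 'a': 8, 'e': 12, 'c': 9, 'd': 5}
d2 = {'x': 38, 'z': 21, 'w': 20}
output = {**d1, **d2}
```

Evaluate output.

Step 1: Merge d1 and d2 (d2 values override on key conflicts).
Step 2: d1 has keys ['b', 'a', 'e', 'c', 'd'], d2 has keys ['x', 'z', 'w'].
Therefore output = {'b': 6, 'a': 8, 'e': 12, 'c': 9, 'd': 5, 'x': 38, 'z': 21, 'w': 20}.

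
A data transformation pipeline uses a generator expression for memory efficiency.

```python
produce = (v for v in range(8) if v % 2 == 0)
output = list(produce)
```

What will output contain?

Step 1: Filter range(8) keeping only even values:
  v=0: even, included
  v=1: odd, excluded
  v=2: even, included
  v=3: odd, excluded
  v=4: even, included
  v=5: odd, excluded
  v=6: even, included
  v=7: odd, excluded
Therefore output = [0, 2, 4, 6].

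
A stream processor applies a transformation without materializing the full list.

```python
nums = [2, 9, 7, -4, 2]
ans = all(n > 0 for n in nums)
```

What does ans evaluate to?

Step 1: Check n > 0 for each element in [2, 9, 7, -4, 2]:
  2 > 0: True
  9 > 0: True
  7 > 0: True
  -4 > 0: False
  2 > 0: True
Step 2: all() returns False.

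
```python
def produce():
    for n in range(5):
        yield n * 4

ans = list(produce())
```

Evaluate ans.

Step 1: For each n in range(5), yield n * 4:
  n=0: yield 0 * 4 = 0
  n=1: yield 1 * 4 = 4
  n=2: yield 2 * 4 = 8
  n=3: yield 3 * 4 = 12
  n=4: yield 4 * 4 = 16
Therefore ans = [0, 4, 8, 12, 16].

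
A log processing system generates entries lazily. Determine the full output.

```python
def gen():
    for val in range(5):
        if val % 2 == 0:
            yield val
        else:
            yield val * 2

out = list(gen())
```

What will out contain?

Step 1: For each val in range(5), yield val if even, else val*2:
  val=0 (even): yield 0
  val=1 (odd): yield 1*2 = 2
  val=2 (even): yield 2
  val=3 (odd): yield 3*2 = 6
  val=4 (even): yield 4
Therefore out = [0, 2, 2, 6, 4].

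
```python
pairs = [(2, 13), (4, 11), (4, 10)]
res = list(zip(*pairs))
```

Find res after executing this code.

Step 1: zip(*pairs) transposes: unzips [(2, 13), (4, 11), (4, 10)] into separate sequences.
Step 2: First elements: (2, 4, 4), second elements: (13, 11, 10).
Therefore res = [(2, 4, 4), (13, 11, 10)].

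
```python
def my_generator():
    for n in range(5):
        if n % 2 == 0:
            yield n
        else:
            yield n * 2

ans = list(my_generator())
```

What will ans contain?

Step 1: For each n in range(5), yield n if even, else n*2:
  n=0 (even): yield 0
  n=1 (odd): yield 1*2 = 2
  n=2 (even): yield 2
  n=3 (odd): yield 3*2 = 6
  n=4 (even): yield 4
Therefore ans = [0, 2, 2, 6, 4].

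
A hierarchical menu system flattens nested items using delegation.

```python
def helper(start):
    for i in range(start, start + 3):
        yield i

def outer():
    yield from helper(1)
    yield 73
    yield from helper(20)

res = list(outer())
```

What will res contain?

Step 1: outer() delegates to helper(1):
  yield 1
  yield 2
  yield 3
Step 2: yield 73
Step 3: Delegates to helper(20):
  yield 20
  yield 21
  yield 22
Therefore res = [1, 2, 3, 73, 20, 21, 22].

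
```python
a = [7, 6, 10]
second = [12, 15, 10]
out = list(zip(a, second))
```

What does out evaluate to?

Step 1: zip pairs elements at same index:
  Index 0: (7, 12)
  Index 1: (6, 15)
  Index 2: (10, 10)
Therefore out = [(7, 12), (6, 15), (10, 10)].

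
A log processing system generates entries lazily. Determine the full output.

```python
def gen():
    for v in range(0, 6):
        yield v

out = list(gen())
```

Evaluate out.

Step 1: The generator yields each value from range(0, 6).
Step 2: list() consumes all yields: [0, 1, 2, 3, 4, 5].
Therefore out = [0, 1, 2, 3, 4, 5].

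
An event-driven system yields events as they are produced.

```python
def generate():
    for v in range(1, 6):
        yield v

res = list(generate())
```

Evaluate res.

Step 1: The generator yields each value from range(1, 6).
Step 2: list() consumes all yields: [1, 2, 3, 4, 5].
Therefore res = [1, 2, 3, 4, 5].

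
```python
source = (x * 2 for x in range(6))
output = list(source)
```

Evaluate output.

Step 1: For each x in range(6), compute x*2:
  x=0: 0*2 = 0
  x=1: 1*2 = 2
  x=2: 2*2 = 4
  x=3: 3*2 = 6
  x=4: 4*2 = 8
  x=5: 5*2 = 10
Therefore output = [0, 2, 4, 6, 8, 10].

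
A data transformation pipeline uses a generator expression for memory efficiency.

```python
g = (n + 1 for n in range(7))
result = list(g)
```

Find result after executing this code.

Step 1: For each n in range(7), compute n+1:
  n=0: 0+1 = 1
  n=1: 1+1 = 2
  n=2: 2+1 = 3
  n=3: 3+1 = 4
  n=4: 4+1 = 5
  n=5: 5+1 = 6
  n=6: 6+1 = 7
Therefore result = [1, 2, 3, 4, 5, 6, 7].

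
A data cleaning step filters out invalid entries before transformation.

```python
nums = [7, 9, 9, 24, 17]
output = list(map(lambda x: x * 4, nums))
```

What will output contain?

Step 1: Apply lambda x: x * 4 to each element:
  7 -> 28
  9 -> 36
  9 -> 36
  24 -> 96
  17 -> 68
Therefore output = [28, 36, 36, 96, 68].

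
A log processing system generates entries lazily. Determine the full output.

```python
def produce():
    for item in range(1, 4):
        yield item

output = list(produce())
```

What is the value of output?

Step 1: The generator yields each value from range(1, 4).
Step 2: list() consumes all yields: [1, 2, 3].
Therefore output = [1, 2, 3].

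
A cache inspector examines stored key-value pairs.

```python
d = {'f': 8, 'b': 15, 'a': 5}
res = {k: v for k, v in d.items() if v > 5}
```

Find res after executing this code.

Step 1: Filter items where value > 5:
  'f': 8 > 5: kept
  'b': 15 > 5: kept
  'a': 5 <= 5: removed
Therefore res = {'f': 8, 'b': 15}.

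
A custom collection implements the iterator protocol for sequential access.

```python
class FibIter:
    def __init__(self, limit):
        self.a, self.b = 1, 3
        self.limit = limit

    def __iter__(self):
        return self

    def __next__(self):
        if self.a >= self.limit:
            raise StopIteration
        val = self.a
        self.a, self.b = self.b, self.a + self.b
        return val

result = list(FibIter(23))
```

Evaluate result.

Step 1: Fibonacci-like sequence (a=1, b=3) until >= 23:
  Yield 1, then a,b = 3,4
  Yield 3, then a,b = 4,7
  Yield 4, then a,b = 7,11
  Yield 7, then a,b = 11,18
  Yield 11, then a,b = 18,29
  Yield 18, then a,b = 29,47
Step 2: 29 >= 23, stop.
Therefore result = [1, 3, 4, 7, 11, 18].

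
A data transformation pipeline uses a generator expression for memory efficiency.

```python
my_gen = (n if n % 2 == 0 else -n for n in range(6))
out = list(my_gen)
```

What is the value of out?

Step 1: For each n in range(6), yield n if even, else -n:
  n=0: even, yield 0
  n=1: odd, yield -1
  n=2: even, yield 2
  n=3: odd, yield -3
  n=4: even, yield 4
  n=5: odd, yield -5
Therefore out = [0, -1, 2, -3, 4, -5].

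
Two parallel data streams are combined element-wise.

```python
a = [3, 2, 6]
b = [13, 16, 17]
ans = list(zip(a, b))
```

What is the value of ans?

Step 1: zip pairs elements at same index:
  Index 0: (3, 13)
  Index 1: (2, 16)
  Index 2: (6, 17)
Therefore ans = [(3, 13), (2, 16), (6, 17)].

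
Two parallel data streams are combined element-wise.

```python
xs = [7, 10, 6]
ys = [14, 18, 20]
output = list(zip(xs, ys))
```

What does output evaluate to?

Step 1: zip pairs elements at same index:
  Index 0: (7, 14)
  Index 1: (10, 18)
  Index 2: (6, 20)
Therefore output = [(7, 14), (10, 18), (6, 20)].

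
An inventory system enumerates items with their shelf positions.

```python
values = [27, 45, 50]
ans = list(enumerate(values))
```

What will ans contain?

Step 1: enumerate pairs each element with its index:
  (0, 27)
  (1, 45)
  (2, 50)
Therefore ans = [(0, 27), (1, 45), (2, 50)].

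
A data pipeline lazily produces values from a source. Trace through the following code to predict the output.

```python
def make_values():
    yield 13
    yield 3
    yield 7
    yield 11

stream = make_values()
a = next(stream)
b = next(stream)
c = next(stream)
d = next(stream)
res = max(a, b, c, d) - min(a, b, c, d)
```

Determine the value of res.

Step 1: Create generator and consume all values:
  a = next(stream) = 13
  b = next(stream) = 3
  c = next(stream) = 7
  d = next(stream) = 11
Step 2: max = 13, min = 3, res = 13 - 3 = 10.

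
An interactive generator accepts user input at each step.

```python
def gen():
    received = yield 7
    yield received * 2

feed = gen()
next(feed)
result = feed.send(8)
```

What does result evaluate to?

Step 1: next(feed) advances to first yield, producing 7.
Step 2: send(8) resumes, received = 8.
Step 3: yield received * 2 = 8 * 2 = 16.
Therefore result = 16.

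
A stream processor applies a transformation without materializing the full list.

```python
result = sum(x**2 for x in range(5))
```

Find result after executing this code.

Step 1: Compute x**2 for each x in range(5):
  x=0: 0**2 = 0
  x=1: 1**2 = 1
  x=2: 2**2 = 4
  x=3: 3**2 = 9
  x=4: 4**2 = 16
Step 2: sum = 0 + 1 + 4 + 9 + 16 = 30.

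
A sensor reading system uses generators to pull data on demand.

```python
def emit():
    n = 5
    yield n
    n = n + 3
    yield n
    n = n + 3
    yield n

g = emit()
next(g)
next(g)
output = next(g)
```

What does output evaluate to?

Step 1: Trace through generator execution:
  Yield 1: n starts at 5, yield 5
  Yield 2: n = 5 + 3 = 8, yield 8
  Yield 3: n = 8 + 3 = 11, yield 11
Step 2: First next() gets 5, second next() gets the second value, third next() yields 11.
Therefore output = 11.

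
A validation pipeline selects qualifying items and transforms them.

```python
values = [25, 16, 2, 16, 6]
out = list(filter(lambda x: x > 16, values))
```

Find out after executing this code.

Step 1: Filter elements > 16:
  25: kept
  16: removed
  2: removed
  16: removed
  6: removed
Therefore out = [25].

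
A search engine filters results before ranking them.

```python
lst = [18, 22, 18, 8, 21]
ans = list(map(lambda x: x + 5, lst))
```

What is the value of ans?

Step 1: Apply lambda x: x + 5 to each element:
  18 -> 23
  22 -> 27
  18 -> 23
  8 -> 13
  21 -> 26
Therefore ans = [23, 27, 23, 13, 26].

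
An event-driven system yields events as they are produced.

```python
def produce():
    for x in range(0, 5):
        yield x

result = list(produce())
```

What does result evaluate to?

Step 1: The generator yields each value from range(0, 5).
Step 2: list() consumes all yields: [0, 1, 2, 3, 4].
Therefore result = [0, 1, 2, 3, 4].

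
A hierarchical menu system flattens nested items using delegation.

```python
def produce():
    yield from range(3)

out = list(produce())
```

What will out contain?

Step 1: yield from delegates to the iterable, yielding each element.
Step 2: Collected values: [0, 1, 2].
Therefore out = [0, 1, 2].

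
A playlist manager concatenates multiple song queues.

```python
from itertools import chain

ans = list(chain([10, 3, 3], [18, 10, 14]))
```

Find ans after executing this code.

Step 1: chain() concatenates iterables: [10, 3, 3] + [18, 10, 14].
Therefore ans = [10, 3, 3, 18, 10, 14].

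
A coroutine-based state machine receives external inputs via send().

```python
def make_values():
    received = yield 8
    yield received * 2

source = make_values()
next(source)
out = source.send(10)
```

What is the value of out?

Step 1: next(source) advances to first yield, producing 8.
Step 2: send(10) resumes, received = 10.
Step 3: yield received * 2 = 10 * 2 = 20.
Therefore out = 20.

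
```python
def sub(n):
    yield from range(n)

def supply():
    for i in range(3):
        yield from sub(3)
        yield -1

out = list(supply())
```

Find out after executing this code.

Step 1: For each i in range(3):
  i=0: yield from sub(3) -> [0, 1, 2], then yield -1
  i=1: yield from sub(3) -> [0, 1, 2], then yield -1
  i=2: yield from sub(3) -> [0, 1, 2], then yield -1
Therefore out = [0, 1, 2, -1, 0, 1, 2, -1, 0, 1, 2, -1].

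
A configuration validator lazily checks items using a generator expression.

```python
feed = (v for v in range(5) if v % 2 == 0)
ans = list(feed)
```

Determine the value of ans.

Step 1: Filter range(5) keeping only even values:
  v=0: even, included
  v=1: odd, excluded
  v=2: even, included
  v=3: odd, excluded
  v=4: even, included
Therefore ans = [0, 2, 4].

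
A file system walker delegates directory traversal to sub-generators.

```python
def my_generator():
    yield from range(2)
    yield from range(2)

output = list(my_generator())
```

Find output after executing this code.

Step 1: Trace yields in order:
  yield 0
  yield 1
  yield 0
  yield 1
Therefore output = [0, 1, 0, 1].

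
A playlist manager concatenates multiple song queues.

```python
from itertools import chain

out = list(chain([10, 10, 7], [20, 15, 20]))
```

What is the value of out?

Step 1: chain() concatenates iterables: [10, 10, 7] + [20, 15, 20].
Therefore out = [10, 10, 7, 20, 15, 20].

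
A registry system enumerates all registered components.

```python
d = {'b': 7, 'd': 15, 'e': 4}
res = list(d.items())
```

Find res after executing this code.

Step 1: d.items() returns (key, value) pairs in insertion order.
Therefore res = [('b', 7), ('d', 15), ('e', 4)].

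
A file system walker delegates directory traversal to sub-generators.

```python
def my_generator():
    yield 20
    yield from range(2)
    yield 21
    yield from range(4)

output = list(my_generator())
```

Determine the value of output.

Step 1: Trace yields in order:
  yield 20
  yield 0
  yield 1
  yield 21
  yield 0
  yield 1
  yield 2
  yield 3
Therefore output = [20, 0, 1, 21, 0, 1, 2, 3].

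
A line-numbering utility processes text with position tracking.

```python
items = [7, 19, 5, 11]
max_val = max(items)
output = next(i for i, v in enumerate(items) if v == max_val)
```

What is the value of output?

Step 1: max([7, 19, 5, 11]) = 19.
Step 2: Find first index where value == 19:
  Index 0: 7 != 19
  Index 1: 19 == 19, found!
Therefore output = 1.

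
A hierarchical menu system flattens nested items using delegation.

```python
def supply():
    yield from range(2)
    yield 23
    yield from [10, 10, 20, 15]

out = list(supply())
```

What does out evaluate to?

Step 1: Trace yields in order:
  yield 0
  yield 1
  yield 23
  yield 10
  yield 10
  yield 20
  yield 15
Therefore out = [0, 1, 23, 10, 10, 20, 15].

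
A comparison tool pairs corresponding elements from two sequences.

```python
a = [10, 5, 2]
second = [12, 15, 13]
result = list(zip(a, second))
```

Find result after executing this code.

Step 1: zip pairs elements at same index:
  Index 0: (10, 12)
  Index 1: (5, 15)
  Index 2: (2, 13)
Therefore result = [(10, 12), (5, 15), (2, 13)].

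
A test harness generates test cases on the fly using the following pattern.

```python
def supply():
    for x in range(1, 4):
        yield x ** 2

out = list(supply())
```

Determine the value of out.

Step 1: For each x in range(1, 4), yield x**2:
  x=1: yield 1**2 = 1
  x=2: yield 2**2 = 4
  x=3: yield 3**2 = 9
Therefore out = [1, 4, 9].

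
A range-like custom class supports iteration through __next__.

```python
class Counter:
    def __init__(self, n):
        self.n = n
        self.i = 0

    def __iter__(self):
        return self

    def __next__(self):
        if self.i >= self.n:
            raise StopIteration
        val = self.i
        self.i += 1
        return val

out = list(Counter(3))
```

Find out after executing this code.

Step 1: Counter(3) creates an iterator counting 0 to 2.
Step 2: list() consumes all values: [0, 1, 2].
Therefore out = [0, 1, 2].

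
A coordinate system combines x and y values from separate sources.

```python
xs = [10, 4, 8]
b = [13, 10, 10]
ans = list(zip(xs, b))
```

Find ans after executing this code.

Step 1: zip pairs elements at same index:
  Index 0: (10, 13)
  Index 1: (4, 10)
  Index 2: (8, 10)
Therefore ans = [(10, 13), (4, 10), (8, 10)].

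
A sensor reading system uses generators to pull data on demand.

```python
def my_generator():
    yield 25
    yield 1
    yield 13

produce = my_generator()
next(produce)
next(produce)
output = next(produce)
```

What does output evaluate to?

Step 1: my_generator() creates a generator.
Step 2: next(produce) yields 25 (consumed and discarded).
Step 3: next(produce) yields 1 (consumed and discarded).
Step 4: next(produce) yields 13, assigned to output.
Therefore output = 13.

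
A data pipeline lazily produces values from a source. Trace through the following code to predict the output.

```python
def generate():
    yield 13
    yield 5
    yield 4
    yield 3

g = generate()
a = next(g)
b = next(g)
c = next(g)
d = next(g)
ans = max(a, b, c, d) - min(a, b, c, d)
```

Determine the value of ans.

Step 1: Create generator and consume all values:
  a = next(g) = 13
  b = next(g) = 5
  c = next(g) = 4
  d = next(g) = 3
Step 2: max = 13, min = 3, ans = 13 - 3 = 10.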